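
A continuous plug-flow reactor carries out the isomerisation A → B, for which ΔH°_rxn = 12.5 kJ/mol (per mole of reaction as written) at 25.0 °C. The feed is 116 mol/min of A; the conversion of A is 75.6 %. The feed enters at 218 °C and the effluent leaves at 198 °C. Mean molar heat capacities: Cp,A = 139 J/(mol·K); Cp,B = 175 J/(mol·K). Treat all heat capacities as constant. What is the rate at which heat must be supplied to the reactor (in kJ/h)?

Extent of reaction ξ = 0.756 × 116 = 87.696 mol/min
Reaction term: ξ·ΔH°_rxn = 87.696 × 12.5 = 1096.2 kJ/min
Sensible, feed 218→25 °C: -3111.9 kJ/min
Outlet flows (mol/min): A 28.304, B 87.696
Sensible, products 25→198 °C: 3335.6 kJ/min
Q = ΔH = 1319.9 kJ/min = 21.998 kW
Heat supplied = 79193 kJ/h

Q_in = 79200 kJ/h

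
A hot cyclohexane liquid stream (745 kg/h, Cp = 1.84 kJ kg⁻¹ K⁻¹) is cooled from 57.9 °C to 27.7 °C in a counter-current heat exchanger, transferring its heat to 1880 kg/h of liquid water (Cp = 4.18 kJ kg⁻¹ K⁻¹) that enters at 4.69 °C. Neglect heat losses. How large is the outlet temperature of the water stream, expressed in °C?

T_c,out = 9.96 °C

Heat released by hot stream: Q = 745 × 1.84 × (57.9 − 27.7) = 41398 kJ/h
Energy balance on cold side (adiabatic exchanger): Q = ṁ_c·Cp_c·(T_c,out − T_c,in)
T_c,out = 4.69 + 41398/(1880 × 4.18) = 9.958 °C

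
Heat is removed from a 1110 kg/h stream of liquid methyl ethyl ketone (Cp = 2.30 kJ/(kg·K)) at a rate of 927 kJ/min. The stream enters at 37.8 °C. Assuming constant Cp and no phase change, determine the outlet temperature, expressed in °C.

T_out = 16.0 °C

Q = 927 kJ/min = 55620 kJ/h
ΔT = Q/(ṁ·Cp) = 55620/(1110×2.30) = 21.786 K
T_out = 37.8 − 21.786 = 16.014 °C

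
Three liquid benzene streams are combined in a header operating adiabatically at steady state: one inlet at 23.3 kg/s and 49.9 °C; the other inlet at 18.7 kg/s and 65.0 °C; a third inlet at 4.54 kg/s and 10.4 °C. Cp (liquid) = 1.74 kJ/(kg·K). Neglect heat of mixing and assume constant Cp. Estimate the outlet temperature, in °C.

T_out = 52.1 °C

Adiabatic, steady state ⇒ Σ ṁᵢCp,ᵢ(T_out − Tᵢ) = 0
Σ ṁᵢCp,ᵢTᵢ = 23.3×1.74×49.9 + 18.7×1.74×65.0 + 4.54×1.74×10.4 = 4220.2
Σ ṁᵢCp,ᵢ = 23.3×1.74 + 18.7×1.74 + 4.54×1.74 = 80.98
T_out = 4220.2 / 80.98 = 52.114 °C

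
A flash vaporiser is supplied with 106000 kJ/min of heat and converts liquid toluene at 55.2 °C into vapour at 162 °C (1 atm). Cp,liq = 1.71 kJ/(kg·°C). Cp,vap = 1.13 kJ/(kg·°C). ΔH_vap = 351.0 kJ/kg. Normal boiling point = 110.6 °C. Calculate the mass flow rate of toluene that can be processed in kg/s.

ṁ = 3.51 kg/s

Δh = 1.71×(110.6−55.2) + 351.0 + 1.13×(162−110.6) = 503.82 kJ/kg
Q = 106000 kJ/min = 1766.7 kJ/s = 1766.7 kJ/s
ṁ = Q/Δh = 1766.7 / 503.82 = 3.5066 kg/s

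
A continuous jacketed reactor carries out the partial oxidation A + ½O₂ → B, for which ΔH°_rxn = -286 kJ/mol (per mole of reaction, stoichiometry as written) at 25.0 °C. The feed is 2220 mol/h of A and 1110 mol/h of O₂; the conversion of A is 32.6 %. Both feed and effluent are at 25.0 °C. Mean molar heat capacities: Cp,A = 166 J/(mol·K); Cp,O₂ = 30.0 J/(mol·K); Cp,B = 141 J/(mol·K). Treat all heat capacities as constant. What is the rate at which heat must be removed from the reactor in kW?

Q_out = 57.5 kW

Extent of reaction ξ = 0.326 × 2220 = 723.72 mol/h
Reaction term: ξ·ΔH°_rxn = 723.72 × -286 = -206980 kJ/h
Q = ΔH = -206980 kJ/h = -57.496 kW
Heat removed = 57.496 kW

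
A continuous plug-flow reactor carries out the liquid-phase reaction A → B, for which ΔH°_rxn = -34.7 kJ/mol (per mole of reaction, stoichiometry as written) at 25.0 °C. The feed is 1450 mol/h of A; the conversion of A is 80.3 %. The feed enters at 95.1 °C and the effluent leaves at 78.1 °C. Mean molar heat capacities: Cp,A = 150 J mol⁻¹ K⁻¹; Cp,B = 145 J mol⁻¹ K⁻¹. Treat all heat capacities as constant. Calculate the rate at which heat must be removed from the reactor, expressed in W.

Q_out = 12300 W

Extent of reaction ξ = 0.803 × 1450 = 1164.4 mol/h
Reaction term: ξ·ΔH°_rxn = 1164.4 × -34.7 = -40403 kJ/h
Sensible, feed 95.1→25 °C: -15247 kJ/h
Outlet flows (mol/h): A 285.65, B 1164.4
Sensible, products 25→78.1 °C: 11240 kJ/h
Q = ΔH = -44410 kJ/h = -12.336 kW
Heat removed = 12336 W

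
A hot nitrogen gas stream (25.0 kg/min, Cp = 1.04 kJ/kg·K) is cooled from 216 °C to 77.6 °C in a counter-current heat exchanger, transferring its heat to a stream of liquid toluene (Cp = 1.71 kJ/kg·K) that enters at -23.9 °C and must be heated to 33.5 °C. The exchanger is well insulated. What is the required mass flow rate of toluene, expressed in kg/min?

ṁ_c = 36.7 kg/min

Heat released by hot stream: Q = 25.0 × 1.04 × (216 − 77.6) = 3598.4 kJ/min
Energy balance on cold side (adiabatic exchanger): Q = ṁ_c·Cp_c·(T_c,out − T_c,in)
ṁ_c = 3598.4 / [1.71 × (33.5 − -23.9)] = 36.661 kg/min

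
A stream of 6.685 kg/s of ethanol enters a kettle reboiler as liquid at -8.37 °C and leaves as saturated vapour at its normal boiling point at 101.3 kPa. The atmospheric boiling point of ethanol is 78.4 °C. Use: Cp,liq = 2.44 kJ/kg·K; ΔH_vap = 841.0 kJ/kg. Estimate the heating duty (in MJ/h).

liquid -8.37→78.4 °C: 211.72 kJ/kg
vaporisation at 78.4 °C: 841 kJ/kg
Δh = 211.72 + 841 = 1052.7 kJ/kg
Q = ṁ·Δh = 6.685 kg/s × 1052.7 kJ/kg = 7037.4 kJ/s
|Q| = 7037.4 kW = 25335 MJ/h

Q = 25300 MJ/h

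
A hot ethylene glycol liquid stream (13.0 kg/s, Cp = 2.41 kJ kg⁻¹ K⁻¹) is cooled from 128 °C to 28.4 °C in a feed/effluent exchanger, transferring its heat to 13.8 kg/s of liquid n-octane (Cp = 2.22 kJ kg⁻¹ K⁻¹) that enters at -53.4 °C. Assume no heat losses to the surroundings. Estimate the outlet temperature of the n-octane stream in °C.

T_c,out = 48.5 °C

Heat released by hot stream: Q = 13.0 × 2.41 × (128 − 28.4) = 3120.5 kJ/s
Energy balance on cold side (adiabatic exchanger): Q = ṁ_c·Cp_c·(T_c,out − T_c,in)
T_c,out = -53.4 + 3120.5/(13.8 × 2.22) = 48.456 °C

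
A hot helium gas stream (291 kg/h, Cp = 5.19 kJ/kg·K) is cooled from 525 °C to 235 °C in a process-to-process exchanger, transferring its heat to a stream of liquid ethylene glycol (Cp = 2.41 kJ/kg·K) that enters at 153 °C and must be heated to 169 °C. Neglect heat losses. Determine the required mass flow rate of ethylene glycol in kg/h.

Heat released by hot stream: Q = 291 × 5.19 × (525 − 235) = 437980 kJ/h
Energy balance on cold side (adiabatic exchanger): Q = ṁ_c·Cp_c·(T_c,out − T_c,in)
ṁ_c = 437980 / [2.41 × (169 − 153)] = 11359 kg/h

ṁ_c = 11400 kg/h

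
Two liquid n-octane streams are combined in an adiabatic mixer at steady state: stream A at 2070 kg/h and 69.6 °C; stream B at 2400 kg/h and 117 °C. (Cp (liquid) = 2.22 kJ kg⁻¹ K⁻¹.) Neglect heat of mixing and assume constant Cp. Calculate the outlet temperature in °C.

T_out = 95.0 °C

No heat crosses the boundary, so H_out = H_in.
T_out = Σ ṁᵢCp,ᵢTᵢ / Σ ṁᵢCp,ᵢ
      = 943220 / 9923.4 = 95.05 °C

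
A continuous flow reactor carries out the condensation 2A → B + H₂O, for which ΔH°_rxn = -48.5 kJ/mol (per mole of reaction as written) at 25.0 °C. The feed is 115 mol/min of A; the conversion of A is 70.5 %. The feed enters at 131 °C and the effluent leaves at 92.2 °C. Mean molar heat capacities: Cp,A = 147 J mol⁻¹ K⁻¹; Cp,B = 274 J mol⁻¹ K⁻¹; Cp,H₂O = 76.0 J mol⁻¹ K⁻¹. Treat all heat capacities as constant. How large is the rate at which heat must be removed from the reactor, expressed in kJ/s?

Q_out = 41.2 kJ/s

Extent of reaction ξ = 0.705 × 115 / 2 = 40.537 mol/min
Reaction term: ξ·ΔH°_rxn = 40.537 × -48.5 = -1966.1 kJ/min
Sensible, feed 131→25 °C: -1791.9 kJ/min
Outlet flows (mol/min): A 33.925, B 40.537, H₂O 40.537
Sensible, products 25→92.2 °C: 1288.6 kJ/min
Q = ΔH = -2469.4 kJ/min = -41.157 kW
Heat removed = 41.157 kJ/s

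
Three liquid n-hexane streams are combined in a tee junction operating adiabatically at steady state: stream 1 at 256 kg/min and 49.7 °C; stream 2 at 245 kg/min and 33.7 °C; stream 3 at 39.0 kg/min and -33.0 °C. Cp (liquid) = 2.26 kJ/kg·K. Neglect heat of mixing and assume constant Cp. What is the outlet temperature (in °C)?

T_out = 36.5 °C

Adiabatic, steady state ⇒ Σ ṁᵢCp,ᵢ(T_out − Tᵢ) = 0
T_out = Σ ṁᵢCp,ᵢTᵢ / Σ ṁᵢCp,ᵢ
      = 44506 / 1220.4 = 36.468 °C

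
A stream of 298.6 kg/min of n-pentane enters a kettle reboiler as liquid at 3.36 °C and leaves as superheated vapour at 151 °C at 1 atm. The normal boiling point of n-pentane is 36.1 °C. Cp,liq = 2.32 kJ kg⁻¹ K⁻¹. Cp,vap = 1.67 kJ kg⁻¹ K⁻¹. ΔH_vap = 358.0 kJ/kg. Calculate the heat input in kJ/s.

liquid 3.36→36.1 °C: 75.957 kJ/kg
vaporisation at 36.1 °C: 358 kJ/kg
vapour 36.1→151 °C: 191.88 kJ/kg
Δh = 75.957 + 358 + 191.88 = 625.84 kJ/kg
Q = ṁ·Δh = 298.6 kg/min × 625.84 kJ/kg = 186880 kJ/min
|Q| = 3114.6 kW

Q = 3110 kJ/s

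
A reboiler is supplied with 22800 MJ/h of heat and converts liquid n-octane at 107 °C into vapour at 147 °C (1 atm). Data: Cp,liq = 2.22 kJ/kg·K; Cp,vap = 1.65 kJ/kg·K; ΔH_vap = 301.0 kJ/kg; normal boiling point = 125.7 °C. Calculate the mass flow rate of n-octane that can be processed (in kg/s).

Δh = 2.22×(125.7−107) + 301.0 + 1.65×(147−125.7) = 377.66 kJ/kg
Q = 22800 MJ/h = 6333.3 kJ/s = 6333.3 kJ/s
ṁ = Q/Δh = 6333.3 / 377.66 = 16.77 kg/s

ṁ = 16.8 kg/s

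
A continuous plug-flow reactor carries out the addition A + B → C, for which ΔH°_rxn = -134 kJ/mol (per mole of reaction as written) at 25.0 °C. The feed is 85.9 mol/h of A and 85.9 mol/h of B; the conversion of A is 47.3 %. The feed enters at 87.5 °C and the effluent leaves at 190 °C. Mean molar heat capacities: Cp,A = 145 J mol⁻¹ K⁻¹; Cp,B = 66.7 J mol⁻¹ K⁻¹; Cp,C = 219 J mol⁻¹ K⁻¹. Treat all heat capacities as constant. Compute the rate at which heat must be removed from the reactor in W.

Q_out = 981 W

Extent of reaction ξ = 0.473 × 85.9 = 40.631 mol/h
Reaction term: ξ·ΔH°_rxn = 40.631 × -134 = -5444.5 kJ/h
Sensible, feed 87.5→25 °C: -1136.6 kJ/h
Outlet flows (mol/h): A 45.269, B 45.269, C 40.631
Sensible, products 25→190 °C: 3049.5 kJ/h
Q = ΔH = -3531.6 kJ/h = -0.981 kW
Heat removed = 981 W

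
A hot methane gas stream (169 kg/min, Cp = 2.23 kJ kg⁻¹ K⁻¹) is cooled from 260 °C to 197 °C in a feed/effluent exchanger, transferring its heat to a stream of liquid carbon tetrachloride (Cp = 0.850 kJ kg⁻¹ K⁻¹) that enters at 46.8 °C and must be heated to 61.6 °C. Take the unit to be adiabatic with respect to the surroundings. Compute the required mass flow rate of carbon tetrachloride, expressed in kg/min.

ṁ_c = 1890 kg/min

Heat released by hot stream: Q = 169 × 2.23 × (260 − 197) = 23743 kJ/min
Energy balance on cold side (adiabatic exchanger): Q = ṁ_c·Cp_c·(T_c,out − T_c,in)
ṁ_c = 23743 / [0.850 × (61.6 − 46.8)] = 1887.3 kg/min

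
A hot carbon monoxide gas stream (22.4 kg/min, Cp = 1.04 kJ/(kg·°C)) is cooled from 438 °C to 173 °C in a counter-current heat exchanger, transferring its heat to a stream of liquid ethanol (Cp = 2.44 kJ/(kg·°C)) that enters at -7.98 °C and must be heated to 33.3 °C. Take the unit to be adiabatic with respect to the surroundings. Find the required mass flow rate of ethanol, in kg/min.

Heat released by hot stream: Q = 22.4 × 1.04 × (438 − 173) = 6173.4 kJ/min
Energy balance on cold side (adiabatic exchanger): Q = ṁ_c·Cp_c·(T_c,out − T_c,in)
ṁ_c = 6173.4 / [2.44 × (33.3 − -7.98)] = 61.291 kg/min

ṁ_c = 61.3 kg/min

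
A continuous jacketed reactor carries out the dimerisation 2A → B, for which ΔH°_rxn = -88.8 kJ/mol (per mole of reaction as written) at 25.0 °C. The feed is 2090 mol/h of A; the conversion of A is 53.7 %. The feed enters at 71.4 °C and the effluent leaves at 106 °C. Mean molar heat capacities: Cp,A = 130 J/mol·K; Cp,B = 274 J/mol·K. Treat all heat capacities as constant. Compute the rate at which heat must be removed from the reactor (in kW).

Q_out = 11.1 kW

Extent of reaction ξ = 0.537 × 2090 / 2 = 561.17 mol/h
Reaction term: ξ·ΔH°_rxn = 561.17 × -88.8 = -49831 kJ/h
Sensible, feed 71.4→25 °C: -12607 kJ/h
Outlet flows (mol/h): A 967.67, B 561.17
Sensible, products 25→106 °C: 22644 kJ/h
Q = ΔH = -39794 kJ/h = -11.054 kW
Heat removed = 11.054 kW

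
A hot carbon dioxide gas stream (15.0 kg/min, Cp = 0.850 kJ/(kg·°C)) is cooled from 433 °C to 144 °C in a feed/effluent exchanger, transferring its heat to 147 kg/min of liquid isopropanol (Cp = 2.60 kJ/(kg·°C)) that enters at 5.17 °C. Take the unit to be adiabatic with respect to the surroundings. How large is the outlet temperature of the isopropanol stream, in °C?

Heat released by hot stream: Q = 15.0 × 0.850 × (433 − 144) = 3684.8 kJ/min
Energy balance on cold side (adiabatic exchanger): Q = ṁ_c·Cp_c·(T_c,out − T_c,in)
T_c,out = 5.17 + 3684.8/(147 × 2.60) = 14.811 °C

T_c,out = 14.8 °C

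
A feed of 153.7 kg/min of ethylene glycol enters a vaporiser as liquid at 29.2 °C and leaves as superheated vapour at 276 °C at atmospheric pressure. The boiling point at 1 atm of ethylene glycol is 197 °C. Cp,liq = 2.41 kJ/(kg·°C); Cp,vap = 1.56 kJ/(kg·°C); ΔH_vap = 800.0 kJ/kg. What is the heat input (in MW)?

liquid 29.2→197 °C: 404.4 kJ/kg
vaporisation at 197 °C: 800 kJ/kg
vapour 197→276 °C: 123.24 kJ/kg
Δh = 404.4 + 800 + 123.24 = 1327.6 kJ/kg
Q = ṁ·Δh = 153.7 kg/min × 1327.6 kJ/kg = 204060 kJ/min
|Q| = 3401 kW = 3.401 MW

Q = 3.40 MW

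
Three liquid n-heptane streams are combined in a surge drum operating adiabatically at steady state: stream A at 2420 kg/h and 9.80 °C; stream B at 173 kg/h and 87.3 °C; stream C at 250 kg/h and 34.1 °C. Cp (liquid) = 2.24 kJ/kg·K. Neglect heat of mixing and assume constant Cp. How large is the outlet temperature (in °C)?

No heat crosses the boundary, so H_out = H_in.
T_out = Σ ṁᵢCp,ᵢTᵢ / Σ ṁᵢCp,ᵢ
      = 106050 / 6368.3 = 16.653 °C

T_out = 16.7 °C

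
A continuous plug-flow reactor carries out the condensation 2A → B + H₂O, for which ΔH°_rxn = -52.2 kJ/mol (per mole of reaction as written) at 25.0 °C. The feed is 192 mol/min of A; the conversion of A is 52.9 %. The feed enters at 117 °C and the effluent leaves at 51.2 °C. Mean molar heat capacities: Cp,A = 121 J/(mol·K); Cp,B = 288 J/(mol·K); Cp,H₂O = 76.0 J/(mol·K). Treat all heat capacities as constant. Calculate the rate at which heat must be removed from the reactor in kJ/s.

Extent of reaction ξ = 0.529 × 192 / 2 = 50.784 mol/min
Reaction term: ξ·ΔH°_rxn = 50.784 × -52.2 = -2650.9 kJ/min
Sensible, feed 117→25 °C: -2137.3 kJ/min
Outlet flows (mol/min): A 90.432, B 50.784, H₂O 50.784
Sensible, products 25→51.2 °C: 771 kJ/min
Q = ΔH = -4017.3 kJ/min = -66.954 kW
Heat removed = 66.954 kJ/s

Q_out = 67.0 kJ/s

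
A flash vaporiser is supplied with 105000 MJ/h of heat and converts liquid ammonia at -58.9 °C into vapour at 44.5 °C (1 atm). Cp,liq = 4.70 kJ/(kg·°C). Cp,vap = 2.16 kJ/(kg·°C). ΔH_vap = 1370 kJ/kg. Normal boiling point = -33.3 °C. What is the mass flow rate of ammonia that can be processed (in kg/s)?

Δh = 4.70×(-33.3−-58.9) + 1370 + 2.16×(44.5−-33.3) = 1658.4 kJ/kg
Q = 105000 MJ/h = 29167 kJ/s = 29167 kJ/s
ṁ = Q/Δh = 29167 / 1658.4 = 17.588 kg/s

ṁ = 17.6 kg/s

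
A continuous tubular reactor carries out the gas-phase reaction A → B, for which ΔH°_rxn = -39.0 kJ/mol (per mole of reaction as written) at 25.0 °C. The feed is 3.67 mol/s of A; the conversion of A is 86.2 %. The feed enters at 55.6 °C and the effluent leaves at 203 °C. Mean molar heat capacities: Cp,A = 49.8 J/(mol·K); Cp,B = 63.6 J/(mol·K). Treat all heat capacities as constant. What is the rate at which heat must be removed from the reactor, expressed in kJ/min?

Extent of reaction ξ = 0.862 × 3.67 = 3.1635 mol/s
Reaction term: ξ·ΔH°_rxn = 3.1635 × -39.0 = -123.38 kJ/s
Sensible, feed 55.6→25 °C: -5.5926 kJ/s
Outlet flows (mol/s): A 0.50646, B 3.1635
Sensible, products 25→203 °C: 40.303 kJ/s
Q = ΔH = -88.667 kJ/s = -88.667 kW
Heat removed = 5320 kJ/min

Q_out = 5320 kJ/min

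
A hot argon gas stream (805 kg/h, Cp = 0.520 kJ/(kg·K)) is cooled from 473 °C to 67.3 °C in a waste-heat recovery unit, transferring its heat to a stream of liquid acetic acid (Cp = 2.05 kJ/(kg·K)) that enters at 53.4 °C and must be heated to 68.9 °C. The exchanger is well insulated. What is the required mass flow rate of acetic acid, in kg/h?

ṁ_c = 5340 kg/h

Heat released by hot stream: Q = 805 × 0.520 × (473 − 67.3) = 169830 kJ/h
Energy balance on cold side (adiabatic exchanger): Q = ṁ_c·Cp_c·(T_c,out − T_c,in)
ṁ_c = 169830 / [2.05 × (68.9 − 53.4)] = 5344.6 kg/h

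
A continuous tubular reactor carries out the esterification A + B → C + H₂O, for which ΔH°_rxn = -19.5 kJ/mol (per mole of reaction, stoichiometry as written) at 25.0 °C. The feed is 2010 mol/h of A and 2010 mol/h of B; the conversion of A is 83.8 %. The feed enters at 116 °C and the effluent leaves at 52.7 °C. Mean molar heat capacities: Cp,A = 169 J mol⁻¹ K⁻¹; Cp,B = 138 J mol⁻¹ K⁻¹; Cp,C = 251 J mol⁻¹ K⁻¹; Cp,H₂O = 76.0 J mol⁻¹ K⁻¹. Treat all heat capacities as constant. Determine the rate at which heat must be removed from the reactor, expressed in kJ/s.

Q_out = 19.7 kJ/s

Extent of reaction ξ = 0.838 × 2010 = 1684.4 mol/h
Reaction term: ξ·ΔH°_rxn = 1684.4 × -19.5 = -32845 kJ/h
Sensible, feed 116→25 °C: -56153 kJ/h
Outlet flows (mol/h): A 325.62, B 325.62, C 1684.4, H₂O 1684.4
Sensible, products 25→52.7 °C: 18026 kJ/h
Q = ΔH = -70973 kJ/h = -19.715 kW
Heat removed = 19.715 kJ/s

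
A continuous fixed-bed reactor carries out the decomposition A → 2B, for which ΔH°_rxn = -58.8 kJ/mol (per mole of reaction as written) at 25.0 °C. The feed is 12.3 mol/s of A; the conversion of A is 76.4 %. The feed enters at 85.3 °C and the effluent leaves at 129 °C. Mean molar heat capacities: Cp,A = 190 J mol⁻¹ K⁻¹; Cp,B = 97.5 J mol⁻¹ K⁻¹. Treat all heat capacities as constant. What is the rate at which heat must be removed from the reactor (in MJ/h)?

Extent of reaction ξ = 0.764 × 12.3 = 9.3972 mol/s
Reaction term: ξ·ΔH°_rxn = 9.3972 × -58.8 = -552.56 kJ/s
Sensible, feed 85.3→25 °C: -140.92 kJ/s
Outlet flows (mol/s): A 2.9028, B 18.794
Sensible, products 25→129 °C: 247.93 kJ/s
Q = ΔH = -445.54 kJ/s = -445.54 kW
Heat removed = 1604 MJ/h

Q_out = 1600 MJ/h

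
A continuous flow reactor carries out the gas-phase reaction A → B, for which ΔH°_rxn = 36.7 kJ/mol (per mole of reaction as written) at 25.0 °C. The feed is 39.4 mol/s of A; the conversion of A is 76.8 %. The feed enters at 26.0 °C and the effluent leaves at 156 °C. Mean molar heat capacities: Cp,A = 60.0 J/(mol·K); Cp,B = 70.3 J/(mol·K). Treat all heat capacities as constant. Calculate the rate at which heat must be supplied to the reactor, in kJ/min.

Q_in = 87500 kJ/min

Extent of reaction ξ = 0.768 × 39.4 = 30.259 mol/s
Reaction term: ξ·ΔH°_rxn = 30.259 × 36.7 = 1110.5 kJ/s
Sensible, feed 26.0→25 °C: -2.364 kJ/s
Outlet flows (mol/s): A 9.1408, B 30.259
Sensible, products 25→156 °C: 350.51 kJ/s
Q = ΔH = 1458.7 kJ/s = 1458.7 kW
Heat supplied = 87520 kJ/min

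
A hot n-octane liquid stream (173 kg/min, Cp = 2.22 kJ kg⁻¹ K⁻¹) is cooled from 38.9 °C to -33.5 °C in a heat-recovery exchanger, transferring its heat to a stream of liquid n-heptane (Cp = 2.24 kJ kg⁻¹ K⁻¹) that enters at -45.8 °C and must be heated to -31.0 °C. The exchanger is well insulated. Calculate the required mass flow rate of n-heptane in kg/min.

ṁ_c = 839 kg/min

Heat released by hot stream: Q = 173 × 2.22 × (38.9 − -33.5) = 27806 kJ/min
Energy balance on cold side (adiabatic exchanger): Q = ṁ_c·Cp_c·(T_c,out − T_c,in)
ṁ_c = 27806 / [2.24 × (-31.0 − -45.8)] = 838.74 kg/min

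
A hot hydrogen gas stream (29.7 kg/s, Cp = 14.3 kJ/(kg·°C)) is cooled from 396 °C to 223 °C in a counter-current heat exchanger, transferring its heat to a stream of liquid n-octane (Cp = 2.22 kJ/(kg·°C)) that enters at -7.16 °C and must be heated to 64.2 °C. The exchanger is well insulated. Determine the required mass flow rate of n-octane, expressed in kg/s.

Heat released by hot stream: Q = 29.7 × 14.3 × (396 − 223) = 73475 kJ/s
Energy balance on cold side (adiabatic exchanger): Q = ṁ_c·Cp_c·(T_c,out − T_c,in)
ṁ_c = 73475 / [2.22 × (64.2 − -7.16)] = 463.8 kg/s

ṁ_c = 464 kg/s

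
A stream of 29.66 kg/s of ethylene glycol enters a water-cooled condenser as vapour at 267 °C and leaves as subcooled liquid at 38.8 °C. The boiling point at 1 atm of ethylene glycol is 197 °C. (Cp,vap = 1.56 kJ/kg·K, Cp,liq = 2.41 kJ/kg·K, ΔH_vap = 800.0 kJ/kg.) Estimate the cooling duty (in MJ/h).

vapour 267→197 °C: -109.2 kJ/kg
condensation at 197 °C: -800 kJ/kg
liquid 197→38.8 °C: -381.26 kJ/kg
Δh = -109.2 + -800 + -381.26 = -1290.5 kJ/kg
Q = ṁ·Δh = 29.66 kg/s × -1290.5 kJ/kg = -38275 kJ/s
|Q| = 38275 kW = 137790 MJ/h

Q_c = 138000 MJ/h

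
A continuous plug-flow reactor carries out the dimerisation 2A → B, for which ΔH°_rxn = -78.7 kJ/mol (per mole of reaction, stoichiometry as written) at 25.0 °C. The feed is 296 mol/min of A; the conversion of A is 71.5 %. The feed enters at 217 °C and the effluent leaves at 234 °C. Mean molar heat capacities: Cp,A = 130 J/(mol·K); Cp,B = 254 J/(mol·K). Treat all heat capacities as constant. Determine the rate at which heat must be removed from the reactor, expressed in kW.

Q_out = 130 kW

Extent of reaction ξ = 0.715 × 296 / 2 = 105.82 mol/min
Reaction term: ξ·ΔH°_rxn = 105.82 × -78.7 = -8328 kJ/min
Sensible, feed 217→25 °C: -7388.2 kJ/min
Outlet flows (mol/min): A 84.36, B 105.82
Sensible, products 25→234 °C: 7909.6 kJ/min
Q = ΔH = -7806.6 kJ/min = -130.11 kW
Heat removed = 130.11 kW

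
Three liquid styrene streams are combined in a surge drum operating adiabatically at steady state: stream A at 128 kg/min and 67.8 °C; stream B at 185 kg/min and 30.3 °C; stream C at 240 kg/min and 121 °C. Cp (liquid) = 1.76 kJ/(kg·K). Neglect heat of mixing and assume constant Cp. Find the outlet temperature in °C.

No heat crosses the boundary, so H_out = H_in.
T_out = Σ ṁᵢCp,ᵢTᵢ / Σ ṁᵢCp,ᵢ
      = 76250 / 973.28 = 78.343 °C

T_out = 78.3 °C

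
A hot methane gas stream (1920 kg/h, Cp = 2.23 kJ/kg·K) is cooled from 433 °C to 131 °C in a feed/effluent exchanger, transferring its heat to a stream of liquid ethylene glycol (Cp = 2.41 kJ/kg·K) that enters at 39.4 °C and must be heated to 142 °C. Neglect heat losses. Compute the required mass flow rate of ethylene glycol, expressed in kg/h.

Heat released by hot stream: Q = 1920 × 2.23 × (433 − 131) = 1.293e+06 kJ/h
Energy balance on cold side (adiabatic exchanger): Q = ṁ_c·Cp_c·(T_c,out − T_c,in)
ṁ_c = 1.293e+06 / [2.41 × (142 − 39.4)] = 5229.4 kg/h

ṁ_c = 5230 kg/h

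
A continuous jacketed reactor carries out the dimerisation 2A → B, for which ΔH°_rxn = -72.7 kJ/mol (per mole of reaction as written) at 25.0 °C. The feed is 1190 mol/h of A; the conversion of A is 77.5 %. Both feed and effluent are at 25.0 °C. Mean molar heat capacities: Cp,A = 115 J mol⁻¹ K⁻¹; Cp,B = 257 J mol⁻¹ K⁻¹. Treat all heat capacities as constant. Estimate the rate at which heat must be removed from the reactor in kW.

Extent of reaction ξ = 0.775 × 1190 / 2 = 461.12 mol/h
Reaction term: ξ·ΔH°_rxn = 461.12 × -72.7 = -33524 kJ/h
Q = ΔH = -33524 kJ/h = -9.3122 kW
Heat removed = 9.3122 kW

Q_out = 9.31 kW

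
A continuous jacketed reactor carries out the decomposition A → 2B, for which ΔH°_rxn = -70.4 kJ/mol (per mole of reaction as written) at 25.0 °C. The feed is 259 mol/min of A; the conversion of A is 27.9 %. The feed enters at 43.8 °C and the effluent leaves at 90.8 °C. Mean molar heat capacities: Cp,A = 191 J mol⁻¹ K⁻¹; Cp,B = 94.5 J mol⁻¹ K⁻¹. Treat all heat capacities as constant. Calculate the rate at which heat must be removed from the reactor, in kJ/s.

Q_out = 46.2 kJ/s

Extent of reaction ξ = 0.279 × 259 = 72.261 mol/min
Reaction term: ξ·ΔH°_rxn = 72.261 × -70.4 = -5087.2 kJ/min
Sensible, feed 43.8→25 °C: -930.02 kJ/min
Outlet flows (mol/min): A 186.74, B 144.52
Sensible, products 25→90.8 °C: 3245.6 kJ/min
Q = ΔH = -2771.6 kJ/min = -46.194 kW
Heat removed = 46.194 kJ/s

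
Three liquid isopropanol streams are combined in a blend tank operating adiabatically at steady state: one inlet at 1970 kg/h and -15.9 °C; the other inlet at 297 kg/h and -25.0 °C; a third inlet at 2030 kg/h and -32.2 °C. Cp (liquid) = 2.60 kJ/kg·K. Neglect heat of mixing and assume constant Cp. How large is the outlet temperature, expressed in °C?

Adiabatic, steady state ⇒ Σ ṁᵢCp,ᵢ(T_out − Tᵢ) = 0
T_out = Σ ṁᵢCp,ᵢTᵢ / Σ ṁᵢCp,ᵢ
      = -270700 / 11172 = -24.229 °C

T_out = -24.2 °C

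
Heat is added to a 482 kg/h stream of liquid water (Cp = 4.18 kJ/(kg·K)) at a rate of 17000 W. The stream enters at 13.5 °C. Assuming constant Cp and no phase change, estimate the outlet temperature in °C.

T_out = 43.9 °C

Q = 17000 W = 61200 kJ/h
ΔT = Q/(ṁ·Cp) = 61200/(482×4.18) = 30.376 K
T_out = 13.5 + 30.376 = 43.876 °C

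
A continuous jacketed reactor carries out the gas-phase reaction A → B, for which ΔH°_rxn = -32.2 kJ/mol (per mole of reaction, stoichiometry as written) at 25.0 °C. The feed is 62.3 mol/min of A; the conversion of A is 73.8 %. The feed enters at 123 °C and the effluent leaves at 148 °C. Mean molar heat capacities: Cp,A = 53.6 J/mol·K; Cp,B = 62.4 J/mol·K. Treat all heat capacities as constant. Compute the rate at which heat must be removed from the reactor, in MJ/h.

Q_out = 80.8 MJ/h

Extent of reaction ξ = 0.738 × 62.3 = 45.977 mol/min
Reaction term: ξ·ΔH°_rxn = 45.977 × -32.2 = -1480.5 kJ/min
Sensible, feed 123→25 °C: -327.25 kJ/min
Outlet flows (mol/min): A 16.323, B 45.977
Sensible, products 25→148 °C: 460.5 kJ/min
Q = ΔH = -1347.2 kJ/min = -22.454 kW
Heat removed = 80.833 MJ/h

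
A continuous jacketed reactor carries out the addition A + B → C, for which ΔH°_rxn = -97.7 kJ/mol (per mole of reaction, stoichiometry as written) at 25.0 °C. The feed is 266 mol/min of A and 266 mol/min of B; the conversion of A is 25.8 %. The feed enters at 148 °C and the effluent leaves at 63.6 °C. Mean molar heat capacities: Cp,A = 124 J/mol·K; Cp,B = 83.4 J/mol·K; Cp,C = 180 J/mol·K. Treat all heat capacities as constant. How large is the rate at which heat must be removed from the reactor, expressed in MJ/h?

Extent of reaction ξ = 0.258 × 266 = 68.628 mol/min
Reaction term: ξ·ΔH°_rxn = 68.628 × -97.7 = -6705 kJ/min
Sensible, feed 148→25 °C: -6785.7 kJ/min
Outlet flows (mol/min): A 197.37, B 197.37, C 68.628
Sensible, products 25→63.6 °C: 2056.9 kJ/min
Q = ΔH = -11434 kJ/min = -190.56 kW
Heat removed = 686.03 MJ/h

Q_out = 686 MJ/h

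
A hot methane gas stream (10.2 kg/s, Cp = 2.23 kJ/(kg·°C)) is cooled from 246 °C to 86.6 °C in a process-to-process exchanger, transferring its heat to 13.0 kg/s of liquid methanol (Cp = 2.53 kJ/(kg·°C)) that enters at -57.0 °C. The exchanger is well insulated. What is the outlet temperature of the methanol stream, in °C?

Heat released by hot stream: Q = 10.2 × 2.23 × (246 − 86.6) = 3625.7 kJ/s
Energy balance on cold side (adiabatic exchanger): Q = ṁ_c·Cp_c·(T_c,out − T_c,in)
T_c,out = -57.0 + 3625.7/(13.0 × 2.53) = 53.238 °C

T_c,out = 53.2 °C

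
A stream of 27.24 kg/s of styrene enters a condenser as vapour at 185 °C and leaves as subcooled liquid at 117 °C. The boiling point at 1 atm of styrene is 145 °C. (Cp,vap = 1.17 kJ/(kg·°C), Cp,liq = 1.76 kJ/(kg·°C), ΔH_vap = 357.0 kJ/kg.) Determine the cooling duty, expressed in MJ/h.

vapour 185→145 °C: -46.8 kJ/kg
condensation at 145 °C: -357 kJ/kg
liquid 145→117 °C: -49.28 kJ/kg
Δh = -46.8 + -357 + -49.28 = -453.08 kJ/kg
Q = ṁ·Δh = 27.24 kg/s × -453.08 kJ/kg = -12342 kJ/s
|Q| = 12342 kW = 44431 MJ/h

Q_c = 44400 MJ/h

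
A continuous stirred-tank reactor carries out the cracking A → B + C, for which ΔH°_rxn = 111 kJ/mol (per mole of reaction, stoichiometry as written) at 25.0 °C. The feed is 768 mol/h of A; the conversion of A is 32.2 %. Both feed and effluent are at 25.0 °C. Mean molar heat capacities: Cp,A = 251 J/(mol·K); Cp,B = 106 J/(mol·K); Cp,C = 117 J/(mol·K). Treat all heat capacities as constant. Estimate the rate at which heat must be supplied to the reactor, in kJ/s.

Q_in = 7.62 kJ/s

Extent of reaction ξ = 0.322 × 768 = 247.3 mol/h
Reaction term: ξ·ΔH°_rxn = 247.3 × 111 = 27450 kJ/h
Q = ΔH = 27450 kJ/h = 7.625 kW
Heat supplied = 7.625 kJ/s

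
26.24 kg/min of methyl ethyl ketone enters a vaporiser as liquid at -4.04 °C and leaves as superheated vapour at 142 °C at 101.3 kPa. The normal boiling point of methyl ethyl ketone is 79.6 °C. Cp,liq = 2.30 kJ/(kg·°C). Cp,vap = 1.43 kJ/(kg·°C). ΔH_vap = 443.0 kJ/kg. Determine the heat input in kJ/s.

liquid -4.04→79.6 °C: 192.37 kJ/kg
vaporisation at 79.6 °C: 443 kJ/kg
vapour 79.6→142 °C: 89.232 kJ/kg
Δh = 192.37 + 443 + 89.232 = 724.6 kJ/kg
Q = ṁ·Δh = 26.24 kg/min × 724.6 kJ/kg = 19014 kJ/min
|Q| = 316.89 kW

Q = 317 kJ/s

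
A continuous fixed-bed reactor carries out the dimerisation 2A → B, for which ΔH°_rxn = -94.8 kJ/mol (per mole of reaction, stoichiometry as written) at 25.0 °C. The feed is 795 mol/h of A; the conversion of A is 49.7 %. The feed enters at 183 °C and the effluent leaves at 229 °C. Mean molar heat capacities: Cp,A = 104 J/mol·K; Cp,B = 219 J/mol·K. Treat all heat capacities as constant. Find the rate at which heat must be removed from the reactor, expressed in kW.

Extent of reaction ξ = 0.497 × 795 / 2 = 197.56 mol/h
Reaction term: ξ·ΔH°_rxn = 197.56 × -94.8 = -18728 kJ/h
Sensible, feed 183→25 °C: -13063 kJ/h
Outlet flows (mol/h): A 399.88, B 197.56
Sensible, products 25→229 °C: 17310 kJ/h
Q = ΔH = -14482 kJ/h = -4.0227 kW
Heat removed = 4.0227 kW

Q_out = 4.02 kW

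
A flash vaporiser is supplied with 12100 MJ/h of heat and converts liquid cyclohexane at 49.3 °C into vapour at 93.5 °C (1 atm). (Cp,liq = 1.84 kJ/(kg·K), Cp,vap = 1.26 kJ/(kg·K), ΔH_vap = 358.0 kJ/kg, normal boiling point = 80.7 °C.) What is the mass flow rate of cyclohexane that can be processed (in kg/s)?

ṁ = 7.78 kg/s

Δh = 1.84×(80.7−49.3) + 358.0 + 1.26×(93.5−80.7) = 431.9 kJ/kg
Q = 12100 MJ/h = 3361.1 kJ/s = 3361.1 kJ/s
ṁ = Q/Δh = 3361.1 / 431.9 = 7.7821 kg/s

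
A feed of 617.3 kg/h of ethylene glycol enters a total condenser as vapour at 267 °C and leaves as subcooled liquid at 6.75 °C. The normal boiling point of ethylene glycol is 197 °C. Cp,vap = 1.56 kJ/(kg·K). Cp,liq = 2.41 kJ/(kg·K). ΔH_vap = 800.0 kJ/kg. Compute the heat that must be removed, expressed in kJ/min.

Q_c = 14100 kJ/min

vapour 267→197 °C: -109.2 kJ/kg
condensation at 197 °C: -800 kJ/kg
liquid 197→6.75 °C: -458.5 kJ/kg
Δh = -109.2 + -800 + -458.5 = -1367.7 kJ/kg
Q = ṁ·Δh = 617.3 kg/h × -1367.7 kJ/kg = -844280 kJ/h
|Q| = 234.52 kW = 14071 kJ/min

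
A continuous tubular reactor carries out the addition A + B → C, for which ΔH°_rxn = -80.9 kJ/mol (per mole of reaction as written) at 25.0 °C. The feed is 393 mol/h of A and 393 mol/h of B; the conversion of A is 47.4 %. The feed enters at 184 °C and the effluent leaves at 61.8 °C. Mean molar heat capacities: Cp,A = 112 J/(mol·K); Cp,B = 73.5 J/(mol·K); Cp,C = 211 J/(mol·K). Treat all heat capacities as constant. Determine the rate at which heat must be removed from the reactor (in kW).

Q_out = 6.61 kW

Extent of reaction ξ = 0.474 × 393 = 186.28 mol/h
Reaction term: ξ·ΔH°_rxn = 186.28 × -80.9 = -15070 kJ/h
Sensible, feed 184→25 °C: -11591 kJ/h
Outlet flows (mol/h): A 206.72, B 206.72, C 186.28
Sensible, products 25→61.8 °C: 2857.6 kJ/h
Q = ΔH = -23804 kJ/h = -6.6122 kW
Heat removed = 6.6122 kW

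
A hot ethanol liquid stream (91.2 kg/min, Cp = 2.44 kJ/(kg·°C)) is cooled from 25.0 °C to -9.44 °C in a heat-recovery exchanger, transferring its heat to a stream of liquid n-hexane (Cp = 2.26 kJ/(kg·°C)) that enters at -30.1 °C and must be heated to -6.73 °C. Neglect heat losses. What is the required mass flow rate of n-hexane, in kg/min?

ṁ_c = 145 kg/min

Heat released by hot stream: Q = 91.2 × 2.44 × (25.0 − -9.44) = 7663.9 kJ/min
Energy balance on cold side (adiabatic exchanger): Q = ṁ_c·Cp_c·(T_c,out − T_c,in)
ṁ_c = 7663.9 / [2.26 × (-6.73 − -30.1)] = 145.1 kg/min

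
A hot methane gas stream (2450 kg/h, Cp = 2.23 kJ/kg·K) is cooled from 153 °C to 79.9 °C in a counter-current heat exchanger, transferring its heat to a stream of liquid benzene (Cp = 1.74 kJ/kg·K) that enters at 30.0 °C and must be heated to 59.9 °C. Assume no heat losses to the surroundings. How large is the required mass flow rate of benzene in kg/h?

Heat released by hot stream: Q = 2450 × 2.23 × (153 − 79.9) = 399380 kJ/h
Energy balance on cold side (adiabatic exchanger): Q = ṁ_c·Cp_c·(T_c,out − T_c,in)
ṁ_c = 399380 / [1.74 × (59.9 − 30.0)] = 7676.6 kg/h

ṁ_c = 7680 kg/h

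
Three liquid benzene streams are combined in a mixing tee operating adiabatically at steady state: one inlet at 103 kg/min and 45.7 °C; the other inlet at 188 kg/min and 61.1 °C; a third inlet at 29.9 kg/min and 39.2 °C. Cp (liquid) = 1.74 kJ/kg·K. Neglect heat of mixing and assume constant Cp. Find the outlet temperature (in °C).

T_out = 54.1 °C

No heat crosses the boundary, so H_out = H_in.
T_out = Σ ṁᵢCp,ᵢTᵢ / Σ ṁᵢCp,ᵢ
      = 30217 / 558.37 = 54.116 °C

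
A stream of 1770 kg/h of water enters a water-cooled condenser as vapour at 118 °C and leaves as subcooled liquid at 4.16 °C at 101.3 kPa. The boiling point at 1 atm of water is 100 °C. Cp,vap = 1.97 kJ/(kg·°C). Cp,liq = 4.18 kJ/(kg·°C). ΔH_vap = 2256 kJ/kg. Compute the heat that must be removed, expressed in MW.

Q_c = 1.32 MW

vapour 118→100 °C: -35.46 kJ/kg
condensation at 100 °C: -2256 kJ/kg
liquid 100→4.16 °C: -400.61 kJ/kg
Δh = -35.46 + -2256 + -400.61 = -2692.1 kJ/kg
Q = ṁ·Δh = 1770 kg/h × -2692.1 kJ/kg = -4.765e+06 kJ/h
|Q| = 1323.6 kW = 1.3236 MW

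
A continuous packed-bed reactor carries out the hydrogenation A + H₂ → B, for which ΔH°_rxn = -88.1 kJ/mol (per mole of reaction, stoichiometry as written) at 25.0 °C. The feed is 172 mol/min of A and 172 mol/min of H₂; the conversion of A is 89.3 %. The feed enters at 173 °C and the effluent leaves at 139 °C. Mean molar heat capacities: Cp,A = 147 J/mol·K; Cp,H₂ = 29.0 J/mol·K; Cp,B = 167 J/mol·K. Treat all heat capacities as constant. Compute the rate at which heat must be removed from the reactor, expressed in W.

Q_out = 245000 W

Extent of reaction ξ = 0.893 × 172 = 153.6 mol/min
Reaction term: ξ·ΔH°_rxn = 153.6 × -88.1 = -13532 kJ/min
Sensible, feed 173→25 °C: -4480.3 kJ/min
Outlet flows (mol/min): A 18.404, H₂ 18.404, B 153.6
Sensible, products 25→139 °C: 3293.4 kJ/min
Q = ΔH = -14719 kJ/min = -245.31 kW
Heat removed = 245310 W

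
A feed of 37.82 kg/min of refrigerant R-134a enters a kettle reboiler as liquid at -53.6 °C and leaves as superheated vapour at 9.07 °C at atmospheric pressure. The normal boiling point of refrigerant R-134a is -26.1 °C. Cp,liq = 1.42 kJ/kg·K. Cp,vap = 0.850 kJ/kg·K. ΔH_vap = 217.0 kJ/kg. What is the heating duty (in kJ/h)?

liquid -53.6→-26.1 °C: 39.05 kJ/kg
vaporisation at -26.1 °C: 217 kJ/kg
vapour -26.1→9.07 °C: 29.895 kJ/kg
Δh = 39.05 + 217 + 29.895 = 285.94 kJ/kg
Q = ṁ·Δh = 37.82 kg/min × 285.94 kJ/kg = 10814 kJ/min
|Q| = 180.24 kW = 648870 kJ/h

Q = 649000 kJ/h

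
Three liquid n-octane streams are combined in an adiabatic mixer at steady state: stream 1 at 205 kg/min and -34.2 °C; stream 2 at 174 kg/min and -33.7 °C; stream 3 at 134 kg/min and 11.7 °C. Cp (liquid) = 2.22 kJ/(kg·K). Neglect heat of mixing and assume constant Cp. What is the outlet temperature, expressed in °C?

T_out = -22.0 °C

Energy balance with Q = 0: Σ ṁᵢCp,ᵢ(T_out − Tᵢ) = 0
Σ ṁᵢCp,ᵢTᵢ = 205×2.22×-34.2 + 174×2.22×-33.7 + 134×2.22×11.7 = -25102
Σ ṁᵢCp,ᵢ = 205×2.22 + 174×2.22 + 134×2.22 = 1138.9
T_out = -25102 / 1138.9 = -22.041 °C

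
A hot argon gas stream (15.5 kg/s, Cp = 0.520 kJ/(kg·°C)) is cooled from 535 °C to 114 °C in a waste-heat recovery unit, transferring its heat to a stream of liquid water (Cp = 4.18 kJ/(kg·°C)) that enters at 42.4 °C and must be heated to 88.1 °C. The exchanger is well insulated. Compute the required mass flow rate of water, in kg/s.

ṁ_c = 17.8 kg/s

Heat released by hot stream: Q = 15.5 × 0.520 × (535 − 114) = 3393.3 kJ/s
Energy balance on cold side (adiabatic exchanger): Q = ṁ_c·Cp_c·(T_c,out − T_c,in)
ṁ_c = 3393.3 / [4.18 × (88.1 − 42.4)] = 17.763 kg/s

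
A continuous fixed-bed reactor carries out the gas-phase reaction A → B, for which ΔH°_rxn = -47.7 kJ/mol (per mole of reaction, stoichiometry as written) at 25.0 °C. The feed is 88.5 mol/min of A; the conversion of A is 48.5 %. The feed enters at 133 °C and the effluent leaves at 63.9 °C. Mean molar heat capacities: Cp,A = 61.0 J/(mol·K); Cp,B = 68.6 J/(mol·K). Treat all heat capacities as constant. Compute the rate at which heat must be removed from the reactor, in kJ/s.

Extent of reaction ξ = 0.485 × 88.5 = 42.922 mol/min
Reaction term: ξ·ΔH°_rxn = 42.922 × -47.7 = -2047.4 kJ/min
Sensible, feed 133→25 °C: -583.04 kJ/min
Outlet flows (mol/min): A 45.578, B 42.922
Sensible, products 25→63.9 °C: 222.69 kJ/min
Q = ΔH = -2407.7 kJ/min = -40.129 kW
Heat removed = 40.129 kJ/s

Q_out = 40.1 kJ/s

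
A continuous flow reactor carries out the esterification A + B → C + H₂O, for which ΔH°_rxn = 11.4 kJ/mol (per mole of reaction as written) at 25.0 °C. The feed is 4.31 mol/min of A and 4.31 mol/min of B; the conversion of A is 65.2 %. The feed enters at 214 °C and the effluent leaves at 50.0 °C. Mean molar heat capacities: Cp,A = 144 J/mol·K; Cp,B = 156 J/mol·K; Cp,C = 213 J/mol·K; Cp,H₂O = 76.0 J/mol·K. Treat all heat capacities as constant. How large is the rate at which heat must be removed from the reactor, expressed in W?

Q_out = 3010 W

Extent of reaction ξ = 0.652 × 4.31 = 2.8101 mol/min
Reaction term: ξ·ΔH°_rxn = 2.8101 × 11.4 = 32.035 kJ/min
Sensible, feed 214→25 °C: -244.38 kJ/min
Outlet flows (mol/min): A 1.4999, B 1.4999, C 2.8101, H₂O 2.8101
Sensible, products 25→50.0 °C: 31.552 kJ/min
Q = ΔH = -180.79 kJ/min = -3.0132 kW
Heat removed = 3013.2 W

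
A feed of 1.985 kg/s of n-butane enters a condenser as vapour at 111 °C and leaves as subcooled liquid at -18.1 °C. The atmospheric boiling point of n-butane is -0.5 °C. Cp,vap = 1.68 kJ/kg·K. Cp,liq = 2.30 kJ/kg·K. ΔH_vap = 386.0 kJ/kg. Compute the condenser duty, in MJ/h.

Q_c = 4390 MJ/h

vapour 111→-0.5 °C: -187.32 kJ/kg
condensation at -0.5 °C: -386 kJ/kg
liquid -0.5→-18.1 °C: -40.48 kJ/kg
Δh = -187.32 + -386 + -40.48 = -613.8 kJ/kg
Q = ṁ·Δh = 1.985 kg/s × -613.8 kJ/kg = -1218.4 kJ/s
|Q| = 1218.4 kW = 4386.2 MJ/h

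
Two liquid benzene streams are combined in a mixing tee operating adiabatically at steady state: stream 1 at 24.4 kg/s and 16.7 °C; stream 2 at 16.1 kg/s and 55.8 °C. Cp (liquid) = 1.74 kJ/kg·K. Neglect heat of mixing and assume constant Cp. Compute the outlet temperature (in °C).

Adiabatic, steady state ⇒ Σ ṁᵢCp,ᵢ(T_out − Tᵢ) = 0
T_out = Σ ṁᵢCp,ᵢTᵢ / Σ ṁᵢCp,ᵢ
      = 2272.2 / 70.47 = 32.243 °C

T_out = 32.2 °C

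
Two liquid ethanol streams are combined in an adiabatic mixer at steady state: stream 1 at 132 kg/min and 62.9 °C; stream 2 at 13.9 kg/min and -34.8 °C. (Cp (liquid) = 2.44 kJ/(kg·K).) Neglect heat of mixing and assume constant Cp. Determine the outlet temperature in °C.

Adiabatic, steady state ⇒ Σ ṁᵢCp,ᵢ(T_out − Tᵢ) = 0
T_out = Σ ṁᵢCp,ᵢTᵢ / Σ ṁᵢCp,ᵢ
      = 19079 / 356 = 53.592 °C

T_out = 53.6 °C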